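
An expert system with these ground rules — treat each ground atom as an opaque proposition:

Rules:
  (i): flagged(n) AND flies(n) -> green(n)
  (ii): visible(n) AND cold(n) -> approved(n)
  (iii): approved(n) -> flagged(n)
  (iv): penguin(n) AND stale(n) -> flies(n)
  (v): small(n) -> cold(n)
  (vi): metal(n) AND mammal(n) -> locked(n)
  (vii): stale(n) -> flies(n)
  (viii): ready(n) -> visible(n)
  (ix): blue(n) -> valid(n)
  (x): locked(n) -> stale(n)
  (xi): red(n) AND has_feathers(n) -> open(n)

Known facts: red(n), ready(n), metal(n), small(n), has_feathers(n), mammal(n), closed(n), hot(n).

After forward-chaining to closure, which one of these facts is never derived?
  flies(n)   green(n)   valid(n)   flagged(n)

[1] (v) [small(n) -> cold(n)]; (vi) [metal(n) AND mammal(n) -> locked(n)]; (viii) [ready(n) -> visible(n)]; (xi) [red(n) AND has_feathers(n) -> open(n)]. ⇒ new: cold(n), locked(n), visible(n), open(n).
[2] (ii) [visible(n) AND cold(n) -> approved(n)]; (x) [locked(n) -> stale(n)]. ⇒ new: approved(n), stale(n).
[3] (iii) [approved(n) -> flagged(n)]; (vii) [stale(n) -> flies(n)]. ⇒ new: flagged(n), flies(n).
[4] (i) [flagged(n) AND flies(n) -> green(n)]. ⇒ new: green(n).
Derived: flagged(n) (round 3), green(n) (round 4), flies(n) (round 3). valid(n) never appears in any round.

valid(n)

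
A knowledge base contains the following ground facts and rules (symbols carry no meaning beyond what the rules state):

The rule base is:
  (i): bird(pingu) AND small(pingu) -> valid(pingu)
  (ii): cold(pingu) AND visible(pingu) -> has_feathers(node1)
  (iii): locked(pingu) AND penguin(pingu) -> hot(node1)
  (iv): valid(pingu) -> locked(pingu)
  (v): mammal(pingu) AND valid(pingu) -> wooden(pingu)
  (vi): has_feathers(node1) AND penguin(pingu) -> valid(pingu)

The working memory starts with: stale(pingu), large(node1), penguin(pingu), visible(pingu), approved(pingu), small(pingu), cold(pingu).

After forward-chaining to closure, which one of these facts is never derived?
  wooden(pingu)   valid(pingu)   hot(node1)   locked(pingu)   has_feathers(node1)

Round 1: (ii) [cold(pingu) AND visible(pingu) -> has_feathers(node1)]. Adds has_feathers(node1).
Round 2: (vi) [has_feathers(node1) AND penguin(pingu) -> valid(pingu)]. Adds valid(pingu).
Round 3: (iv) [valid(pingu) -> locked(pingu)]. Adds locked(pingu).
Round 4: (iii) [locked(pingu) AND penguin(pingu) -> hot(node1)]. Adds hot(node1).
Derived: hot(node1) (round 4), has_feathers(node1) (round 1), valid(pingu) (round 2), locked(pingu) (round 3). wooden(pingu) never appears in any round.

wooden(pingu)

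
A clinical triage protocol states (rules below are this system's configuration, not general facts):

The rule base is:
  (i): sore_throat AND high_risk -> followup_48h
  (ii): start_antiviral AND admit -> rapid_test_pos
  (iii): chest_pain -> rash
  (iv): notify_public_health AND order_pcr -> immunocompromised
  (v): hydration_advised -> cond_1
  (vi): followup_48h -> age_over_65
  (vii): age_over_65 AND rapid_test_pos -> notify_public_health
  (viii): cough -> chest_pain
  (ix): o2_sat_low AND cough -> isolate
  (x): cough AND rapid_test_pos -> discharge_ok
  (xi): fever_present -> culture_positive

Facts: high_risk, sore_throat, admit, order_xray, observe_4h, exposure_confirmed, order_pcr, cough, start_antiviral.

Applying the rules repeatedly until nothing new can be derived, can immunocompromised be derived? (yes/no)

yes

[1] (i) [sore_throat AND high_risk -> followup_48h]; (ii) [start_antiviral AND admit -> rapid_test_pos]; (viii) [cough -> chest_pain]. ⇒ new: followup_48h, rapid_test_pos, chest_pain.
[2] (iii) [chest_pain -> rash]; (vi) [followup_48h -> age_over_65]; (x) [cough AND rapid_test_pos -> discharge_ok]. ⇒ new: rash, age_over_65, discharge_ok.
[3] (vii) [age_over_65 AND rapid_test_pos -> notify_public_health]. ⇒ new: notify_public_health.
[4] (iv) [notify_public_health AND order_pcr -> immunocompromised]. ⇒ new: immunocompromised.
immunocompromised appears in round 4, so it is derivable.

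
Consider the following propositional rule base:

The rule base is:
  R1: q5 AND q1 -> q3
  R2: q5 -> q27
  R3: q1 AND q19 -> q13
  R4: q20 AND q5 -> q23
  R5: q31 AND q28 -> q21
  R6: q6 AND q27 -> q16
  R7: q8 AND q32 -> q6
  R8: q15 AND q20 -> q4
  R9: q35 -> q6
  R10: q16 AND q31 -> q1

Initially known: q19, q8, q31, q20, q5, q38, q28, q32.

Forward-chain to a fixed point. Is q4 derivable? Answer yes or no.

no

Round 1 fires R2, R4, R5, R7, giving q27, q23, q21, q6.
Round 2 fires R6, giving q16.
Round 3 fires R10, giving q1.
Round 4 fires R1, R3, giving q3, q13.
Fixed point reached. q4 is concluded only by R8; R8 needs q15 (never derived).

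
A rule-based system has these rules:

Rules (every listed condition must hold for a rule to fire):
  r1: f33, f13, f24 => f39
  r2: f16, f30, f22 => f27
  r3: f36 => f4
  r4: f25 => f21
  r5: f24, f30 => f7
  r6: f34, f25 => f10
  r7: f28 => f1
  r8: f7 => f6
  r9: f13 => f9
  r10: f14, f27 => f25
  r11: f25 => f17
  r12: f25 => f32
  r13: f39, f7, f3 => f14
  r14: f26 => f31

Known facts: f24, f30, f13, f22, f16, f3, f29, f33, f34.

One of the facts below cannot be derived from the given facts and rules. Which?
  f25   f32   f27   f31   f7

Round 1: r1 [f33, f13, f24 => f39]; r2 [f16, f30, f22 => f27]; r5 [f24, f30 => f7]; r9 [f13 => f9]. New: f39, f27, f7, f9.
Round 2: r8 [f7 => f6]; r13 [f39, f7, f3 => f14]. New: f6, f14.
Round 3: r10 [f14, f27 => f25]. New: f25.
Round 4: r4 [f25 => f21]; r6 [f34, f25 => f10]; r11 [f25 => f17]; r12 [f25 => f32]. New: f21, f10, f17, f32.
Derived: f27 (round 1), f32 (round 4), f25 (round 3), f7 (round 1). f31 never appears in any round.

f31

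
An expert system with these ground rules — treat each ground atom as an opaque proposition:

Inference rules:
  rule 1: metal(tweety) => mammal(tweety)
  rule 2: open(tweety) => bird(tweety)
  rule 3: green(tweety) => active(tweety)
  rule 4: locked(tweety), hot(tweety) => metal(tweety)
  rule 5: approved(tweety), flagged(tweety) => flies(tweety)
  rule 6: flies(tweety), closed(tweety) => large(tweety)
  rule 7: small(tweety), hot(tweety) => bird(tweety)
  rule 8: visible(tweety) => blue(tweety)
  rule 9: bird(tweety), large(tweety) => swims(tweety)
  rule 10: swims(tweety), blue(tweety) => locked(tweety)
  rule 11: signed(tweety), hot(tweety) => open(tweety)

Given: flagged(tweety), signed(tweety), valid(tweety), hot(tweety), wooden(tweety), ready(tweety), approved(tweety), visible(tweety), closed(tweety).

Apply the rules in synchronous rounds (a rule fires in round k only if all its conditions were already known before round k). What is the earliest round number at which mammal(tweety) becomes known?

6

Round 1: rule 5 [approved(tweety), flagged(tweety) => flies(tweety)]; rule 8 [visible(tweety) => blue(tweety)]; rule 11 [signed(tweety), hot(tweety) => open(tweety)]. New: flies(tweety), blue(tweety), open(tweety).
Round 2: rule 2 [open(tweety) => bird(tweety)]; rule 6 [flies(tweety), closed(tweety) => large(tweety)]. New: bird(tweety), large(tweety).
Round 3: rule 9 [bird(tweety), large(tweety) => swims(tweety)]. New: swims(tweety).
Round 4: rule 10 [swims(tweety), blue(tweety) => locked(tweety)]. New: locked(tweety).
Round 5: rule 4 [locked(tweety), hot(tweety) => metal(tweety)]. New: metal(tweety).
Round 6: rule 1 [metal(tweety) => mammal(tweety)]. New: mammal(tweety).
mammal(tweety) first appears in round 6.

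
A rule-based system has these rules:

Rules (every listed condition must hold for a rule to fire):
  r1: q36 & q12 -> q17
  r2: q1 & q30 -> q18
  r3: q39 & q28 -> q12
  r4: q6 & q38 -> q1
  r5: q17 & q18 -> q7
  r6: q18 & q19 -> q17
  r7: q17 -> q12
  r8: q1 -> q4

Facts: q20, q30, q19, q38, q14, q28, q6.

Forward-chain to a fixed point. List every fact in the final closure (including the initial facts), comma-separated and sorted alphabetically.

Round 1 — r4, derive q1.
Round 2 — r2, r8, derive q18, q4.
Round 3 — r6, derive q17.
Round 4 — r5, r7, derive q7, q12.

q1, q12, q14, q17, q18, q19, q20, q28, q30, q38, q4, q6, q7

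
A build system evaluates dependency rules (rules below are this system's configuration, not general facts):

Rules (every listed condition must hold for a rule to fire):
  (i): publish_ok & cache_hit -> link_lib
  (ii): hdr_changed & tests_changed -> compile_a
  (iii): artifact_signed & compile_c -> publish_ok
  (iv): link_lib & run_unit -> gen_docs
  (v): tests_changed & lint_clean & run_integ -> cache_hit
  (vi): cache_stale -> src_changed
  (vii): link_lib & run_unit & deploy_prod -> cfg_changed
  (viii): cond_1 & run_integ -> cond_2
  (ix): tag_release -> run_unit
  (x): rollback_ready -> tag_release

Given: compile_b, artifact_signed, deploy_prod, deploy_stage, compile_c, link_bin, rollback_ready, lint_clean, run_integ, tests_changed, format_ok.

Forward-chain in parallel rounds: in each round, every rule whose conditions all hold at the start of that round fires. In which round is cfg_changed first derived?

3

Round 1: (iii) [artifact_signed & compile_c -> publish_ok]; (v) [tests_changed & lint_clean & run_integ -> cache_hit]; (x) [rollback_ready -> tag_release]. Adds publish_ok, cache_hit, tag_release.
Round 2: (i) [publish_ok & cache_hit -> link_lib]; (ix) [tag_release -> run_unit]. Adds link_lib, run_unit.
Round 3: (iv) [link_lib & run_unit -> gen_docs]; (vii) [link_lib & run_unit & deploy_prod -> cfg_changed]. Adds gen_docs, cfg_changed.
cfg_changed first appears in round 3.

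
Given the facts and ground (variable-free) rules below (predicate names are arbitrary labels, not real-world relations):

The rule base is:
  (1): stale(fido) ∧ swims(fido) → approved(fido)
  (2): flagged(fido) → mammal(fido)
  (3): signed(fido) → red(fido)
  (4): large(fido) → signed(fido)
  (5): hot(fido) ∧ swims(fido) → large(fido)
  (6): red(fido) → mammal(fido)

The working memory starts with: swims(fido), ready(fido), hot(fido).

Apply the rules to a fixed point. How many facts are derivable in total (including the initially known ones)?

Round 1: (5) [hot(fido) ∧ swims(fido) → large(fido)]. New: large(fido).
Round 2: (4) [large(fido) → signed(fido)]. New: signed(fido).
Round 3: (3) [signed(fido) → red(fido)]. New: red(fido).
Round 4: (6) [red(fido) → mammal(fido)]. New: mammal(fido).
Closure: {hot(fido), large(fido), mammal(fido), ready(fido), red(fido), signed(fido), swims(fido)} — 7 facts.

7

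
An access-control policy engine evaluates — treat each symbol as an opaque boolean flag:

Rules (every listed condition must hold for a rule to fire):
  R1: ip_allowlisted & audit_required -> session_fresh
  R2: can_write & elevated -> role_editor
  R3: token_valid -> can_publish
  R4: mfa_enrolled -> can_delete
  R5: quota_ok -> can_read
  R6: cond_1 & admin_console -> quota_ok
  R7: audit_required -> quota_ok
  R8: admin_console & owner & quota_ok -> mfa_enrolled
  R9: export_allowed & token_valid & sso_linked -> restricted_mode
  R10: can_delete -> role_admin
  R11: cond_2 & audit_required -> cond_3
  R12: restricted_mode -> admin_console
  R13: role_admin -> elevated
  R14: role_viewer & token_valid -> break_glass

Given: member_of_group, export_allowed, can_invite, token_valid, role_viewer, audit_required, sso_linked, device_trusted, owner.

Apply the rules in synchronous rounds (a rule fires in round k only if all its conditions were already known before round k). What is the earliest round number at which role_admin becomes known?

Round 1: R3 [token_valid -> can_publish]; R7 [audit_required -> quota_ok]; R9 [export_allowed & token_valid & sso_linked -> restricted_mode]; R14 [role_viewer & token_valid -> break_glass]. New: can_publish, quota_ok, restricted_mode, break_glass.
Round 2: R5 [quota_ok -> can_read]; R12 [restricted_mode -> admin_console]. New: can_read, admin_console.
Round 3: R8 [admin_console & owner & quota_ok -> mfa_enrolled]. New: mfa_enrolled.
Round 4: R4 [mfa_enrolled -> can_delete]. New: can_delete.
Round 5: R10 [can_delete -> role_admin]. New: role_admin.
role_admin first appears in round 5.

5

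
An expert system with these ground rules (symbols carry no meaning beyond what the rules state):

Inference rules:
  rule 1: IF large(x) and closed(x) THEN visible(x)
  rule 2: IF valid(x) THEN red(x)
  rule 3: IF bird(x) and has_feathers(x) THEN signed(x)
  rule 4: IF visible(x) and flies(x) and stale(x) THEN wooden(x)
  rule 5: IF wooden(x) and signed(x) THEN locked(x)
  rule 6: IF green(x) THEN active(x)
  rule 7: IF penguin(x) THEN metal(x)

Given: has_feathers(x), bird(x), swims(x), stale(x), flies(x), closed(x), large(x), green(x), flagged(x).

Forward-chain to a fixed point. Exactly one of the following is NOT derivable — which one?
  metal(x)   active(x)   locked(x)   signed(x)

Round 1 fires rule 1, rule 3, rule 6, giving visible(x), signed(x), active(x).
Round 2 fires rule 4, giving wooden(x).
Round 3 fires rule 5, giving locked(x).
Derived: locked(x) (round 3), active(x) (round 1), signed(x) (round 1). metal(x) never appears in any round.

metal(x)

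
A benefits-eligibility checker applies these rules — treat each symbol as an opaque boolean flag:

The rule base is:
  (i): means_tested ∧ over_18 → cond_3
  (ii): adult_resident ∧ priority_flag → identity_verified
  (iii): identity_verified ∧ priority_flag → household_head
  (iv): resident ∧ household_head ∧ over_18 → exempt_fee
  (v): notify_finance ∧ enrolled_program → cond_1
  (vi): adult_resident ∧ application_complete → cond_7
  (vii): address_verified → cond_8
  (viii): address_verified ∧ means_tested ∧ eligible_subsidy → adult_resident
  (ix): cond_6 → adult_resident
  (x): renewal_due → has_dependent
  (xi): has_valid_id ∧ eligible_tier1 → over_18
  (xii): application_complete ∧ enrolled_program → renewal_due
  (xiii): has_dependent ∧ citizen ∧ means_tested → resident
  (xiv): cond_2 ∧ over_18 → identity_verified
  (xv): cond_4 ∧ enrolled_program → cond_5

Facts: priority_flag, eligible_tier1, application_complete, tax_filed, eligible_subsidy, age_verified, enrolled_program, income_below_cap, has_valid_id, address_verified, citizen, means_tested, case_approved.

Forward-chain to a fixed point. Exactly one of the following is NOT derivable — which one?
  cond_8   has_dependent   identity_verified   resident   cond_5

Round 1 — (vii), (viii), (xi), (xii), derive cond_8, adult_resident, over_18, renewal_due.
Round 2 — (i), (ii), (vi), (x), derive cond_3, identity_verified, cond_7, has_dependent.
Round 3 — (iii), (xiii), derive household_head, resident.
Round 4 — (iv), derive exempt_fee.
Derived: resident (round 3), identity_verified (round 2), cond_8 (round 1), has_dependent (round 2). cond_5 never appears in any round.

cond_5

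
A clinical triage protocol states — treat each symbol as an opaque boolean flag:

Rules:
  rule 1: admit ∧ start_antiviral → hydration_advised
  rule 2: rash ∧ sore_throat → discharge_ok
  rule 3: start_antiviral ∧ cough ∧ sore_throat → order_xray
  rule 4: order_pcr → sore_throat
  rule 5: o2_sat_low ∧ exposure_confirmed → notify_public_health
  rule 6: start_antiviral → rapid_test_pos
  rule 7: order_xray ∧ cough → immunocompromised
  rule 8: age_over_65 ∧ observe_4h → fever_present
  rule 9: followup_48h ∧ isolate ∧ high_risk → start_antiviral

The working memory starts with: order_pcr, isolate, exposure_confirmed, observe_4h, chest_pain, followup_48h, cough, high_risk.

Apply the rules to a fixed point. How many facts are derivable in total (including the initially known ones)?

13

Round 1 — rule 4, rule 9, derive sore_throat, start_antiviral.
Round 2 — rule 3, rule 6, derive order_xray, rapid_test_pos.
Round 3 — rule 7, derive immunocompromised.
Closure: {chest_pain, cough, exposure_confirmed, followup_48h, high_risk, immunocompromised, isolate, observe_4h, order_pcr, order_xray, rapid_test_pos, sore_throat, start_antiviral} — 13 facts.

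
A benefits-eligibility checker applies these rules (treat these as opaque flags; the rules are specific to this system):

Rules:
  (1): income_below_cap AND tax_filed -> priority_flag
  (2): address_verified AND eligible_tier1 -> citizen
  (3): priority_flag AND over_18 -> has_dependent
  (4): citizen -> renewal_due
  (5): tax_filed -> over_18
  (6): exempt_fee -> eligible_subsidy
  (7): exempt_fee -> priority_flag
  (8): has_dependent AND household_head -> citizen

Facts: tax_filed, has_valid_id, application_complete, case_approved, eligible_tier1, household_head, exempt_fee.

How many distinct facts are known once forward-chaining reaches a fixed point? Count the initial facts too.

13

Round 1 fires (5), (6), (7), giving over_18, eligible_subsidy, priority_flag.
Round 2 fires (3), giving has_dependent.
Round 3 fires (8), giving citizen.
Round 4 fires (4), giving renewal_due.
Closure: {application_complete, case_approved, citizen, eligible_subsidy, eligible_tier1, exempt_fee, has_dependent, has_valid_id, household_head, over_18, priority_flag, renewal_due, tax_filed} — 13 facts.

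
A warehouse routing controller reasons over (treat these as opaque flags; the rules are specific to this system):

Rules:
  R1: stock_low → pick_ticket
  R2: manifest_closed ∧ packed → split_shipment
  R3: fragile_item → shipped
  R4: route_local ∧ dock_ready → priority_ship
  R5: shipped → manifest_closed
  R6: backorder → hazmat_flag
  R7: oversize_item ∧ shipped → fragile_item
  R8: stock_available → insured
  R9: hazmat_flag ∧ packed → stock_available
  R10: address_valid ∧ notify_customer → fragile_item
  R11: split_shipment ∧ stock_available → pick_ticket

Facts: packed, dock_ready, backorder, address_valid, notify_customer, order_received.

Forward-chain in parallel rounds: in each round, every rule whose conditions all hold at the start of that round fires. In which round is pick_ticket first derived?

Round 1 fires R6, R10, giving hazmat_flag, fragile_item.
Round 2 fires R3, R9, giving shipped, stock_available.
Round 3 fires R5, R8, giving manifest_closed, insured.
Round 4 fires R2, giving split_shipment.
Round 5 fires R11, giving pick_ticket.
pick_ticket first appears in round 5.

5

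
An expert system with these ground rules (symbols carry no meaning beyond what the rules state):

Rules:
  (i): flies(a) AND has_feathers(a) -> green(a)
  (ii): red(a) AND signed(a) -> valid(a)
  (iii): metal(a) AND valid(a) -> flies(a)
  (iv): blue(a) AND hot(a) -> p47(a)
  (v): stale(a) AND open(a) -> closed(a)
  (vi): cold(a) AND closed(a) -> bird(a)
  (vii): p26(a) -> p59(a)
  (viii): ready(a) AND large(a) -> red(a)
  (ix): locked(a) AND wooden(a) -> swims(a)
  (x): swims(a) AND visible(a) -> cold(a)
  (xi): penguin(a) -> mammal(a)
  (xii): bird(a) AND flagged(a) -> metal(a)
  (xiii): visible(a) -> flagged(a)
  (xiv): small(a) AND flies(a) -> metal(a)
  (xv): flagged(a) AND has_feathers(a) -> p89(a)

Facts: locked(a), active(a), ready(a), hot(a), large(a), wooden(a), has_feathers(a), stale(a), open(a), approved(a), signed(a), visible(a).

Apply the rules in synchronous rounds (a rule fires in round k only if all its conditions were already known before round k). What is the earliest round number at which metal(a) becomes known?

Round 1: (v) [stale(a) AND open(a) -> closed(a)]; (viii) [ready(a) AND large(a) -> red(a)]; (ix) [locked(a) AND wooden(a) -> swims(a)]; (xiii) [visible(a) -> flagged(a)]. Adds closed(a), red(a), swims(a), flagged(a).
Round 2: (ii) [red(a) AND signed(a) -> valid(a)]; (x) [swims(a) AND visible(a) -> cold(a)]; (xv) [flagged(a) AND has_feathers(a) -> p89(a)]. Adds valid(a), cold(a), p89(a).
Round 3: (vi) [cold(a) AND closed(a) -> bird(a)]. Adds bird(a).
Round 4: (xii) [bird(a) AND flagged(a) -> metal(a)]. Adds metal(a).
metal(a) first appears in round 4.

4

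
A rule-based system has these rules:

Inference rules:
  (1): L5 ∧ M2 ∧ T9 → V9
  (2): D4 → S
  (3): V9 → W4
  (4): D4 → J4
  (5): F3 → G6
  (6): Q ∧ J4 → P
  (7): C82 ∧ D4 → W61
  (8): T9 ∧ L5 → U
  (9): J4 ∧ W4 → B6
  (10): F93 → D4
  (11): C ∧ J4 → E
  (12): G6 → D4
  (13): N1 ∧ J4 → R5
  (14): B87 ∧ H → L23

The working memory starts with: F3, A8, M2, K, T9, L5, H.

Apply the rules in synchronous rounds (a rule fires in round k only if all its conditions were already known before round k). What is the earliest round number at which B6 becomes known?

4

[1] (1) [L5 ∧ M2 ∧ T9 → V9]; (5) [F3 → G6]; (8) [T9 ∧ L5 → U]. ⇒ new: V9, G6, U.
[2] (3) [V9 → W4]; (12) [G6 → D4]. ⇒ new: W4, D4.
[3] (2) [D4 → S]; (4) [D4 → J4]. ⇒ new: S, J4.
[4] (9) [J4 ∧ W4 → B6]. ⇒ new: B6.
B6 first appears in round 4.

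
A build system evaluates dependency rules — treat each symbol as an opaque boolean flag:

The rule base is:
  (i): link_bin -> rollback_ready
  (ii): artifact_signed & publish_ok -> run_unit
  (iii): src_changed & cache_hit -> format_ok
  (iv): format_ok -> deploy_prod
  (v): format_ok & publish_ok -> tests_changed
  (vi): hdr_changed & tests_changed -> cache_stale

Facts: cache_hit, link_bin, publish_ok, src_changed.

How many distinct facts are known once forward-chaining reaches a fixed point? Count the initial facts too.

8

[1] (i) [link_bin -> rollback_ready]; (iii) [src_changed & cache_hit -> format_ok]. ⇒ new: rollback_ready, format_ok.
[2] (iv) [format_ok -> deploy_prod]; (v) [format_ok & publish_ok -> tests_changed]. ⇒ new: deploy_prod, tests_changed.
Closure: {cache_hit, deploy_prod, format_ok, link_bin, publish_ok, rollback_ready, src_changed, tests_changed} — 8 facts.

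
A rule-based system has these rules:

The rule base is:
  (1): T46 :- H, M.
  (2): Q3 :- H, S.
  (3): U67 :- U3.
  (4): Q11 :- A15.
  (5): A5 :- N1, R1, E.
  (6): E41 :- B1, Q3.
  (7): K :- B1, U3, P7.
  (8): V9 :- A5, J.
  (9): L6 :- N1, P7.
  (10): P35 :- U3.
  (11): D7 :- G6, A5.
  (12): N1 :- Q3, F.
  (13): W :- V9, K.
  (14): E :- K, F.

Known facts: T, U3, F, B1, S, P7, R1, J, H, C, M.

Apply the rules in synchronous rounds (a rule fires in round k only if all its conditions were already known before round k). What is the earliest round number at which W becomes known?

Round 1 — (1), (2), (3), (7), (10), derive T46, Q3, U67, K, P35.
Round 2 — (6), (12), (14), derive E41, N1, E.
Round 3 — (5), (9), derive A5, L6.
Round 4 — (8), derive V9.
Round 5 — (13), derive W.
W first appears in round 5.

5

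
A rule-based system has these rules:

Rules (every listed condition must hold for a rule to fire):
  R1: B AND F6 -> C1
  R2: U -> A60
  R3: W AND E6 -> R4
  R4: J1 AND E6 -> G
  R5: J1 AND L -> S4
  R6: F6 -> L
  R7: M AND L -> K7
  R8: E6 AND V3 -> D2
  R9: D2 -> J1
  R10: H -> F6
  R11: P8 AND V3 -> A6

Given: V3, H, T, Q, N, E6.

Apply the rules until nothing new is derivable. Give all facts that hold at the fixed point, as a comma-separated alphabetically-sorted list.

D2, E6, F6, G, H, J1, L, N, Q, S4, T, V3

Round 1 fires R8, R10, giving D2, F6.
Round 2 fires R6, R9, giving L, J1.
Round 3 fires R4, R5, giving G, S4.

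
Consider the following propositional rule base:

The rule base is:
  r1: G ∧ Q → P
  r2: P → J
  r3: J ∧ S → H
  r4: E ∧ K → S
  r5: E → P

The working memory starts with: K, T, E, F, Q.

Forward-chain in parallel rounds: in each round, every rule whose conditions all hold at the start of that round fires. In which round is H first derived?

Round 1 — r4, r5, derive S, P.
Round 2 — r2, derive J.
Round 3 — r3, derive H.
H first appears in round 3.

3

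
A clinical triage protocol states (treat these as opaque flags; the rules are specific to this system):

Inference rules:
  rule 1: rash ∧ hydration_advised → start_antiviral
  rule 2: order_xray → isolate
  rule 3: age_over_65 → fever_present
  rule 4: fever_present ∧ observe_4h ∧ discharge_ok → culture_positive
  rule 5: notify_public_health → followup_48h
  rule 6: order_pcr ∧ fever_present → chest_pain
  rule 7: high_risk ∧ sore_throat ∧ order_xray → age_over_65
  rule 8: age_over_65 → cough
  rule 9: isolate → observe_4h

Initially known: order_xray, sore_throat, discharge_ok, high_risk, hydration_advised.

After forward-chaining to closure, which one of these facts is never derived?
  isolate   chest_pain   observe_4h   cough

chest_pain

Round 1 fires rule 2, rule 7, giving isolate, age_over_65.
Round 2 fires rule 3, rule 8, rule 9, giving fever_present, cough, observe_4h.
Round 3 fires rule 4, giving culture_positive.
Derived: observe_4h (round 2), isolate (round 1), cough (round 2). chest_pain never appears in any round.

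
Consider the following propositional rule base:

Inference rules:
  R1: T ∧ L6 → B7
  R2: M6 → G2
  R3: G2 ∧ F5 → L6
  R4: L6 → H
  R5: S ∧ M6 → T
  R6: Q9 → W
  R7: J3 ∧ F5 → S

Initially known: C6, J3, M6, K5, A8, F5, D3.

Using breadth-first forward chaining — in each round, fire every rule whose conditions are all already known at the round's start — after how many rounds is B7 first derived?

3

[1] R2 [M6 → G2]; R7 [J3 ∧ F5 → S]. ⇒ new: G2, S.
[2] R3 [G2 ∧ F5 → L6]; R5 [S ∧ M6 → T]. ⇒ new: L6, T.
[3] R1 [T ∧ L6 → B7]; R4 [L6 → H]. ⇒ new: B7, H.
B7 first appears in round 3.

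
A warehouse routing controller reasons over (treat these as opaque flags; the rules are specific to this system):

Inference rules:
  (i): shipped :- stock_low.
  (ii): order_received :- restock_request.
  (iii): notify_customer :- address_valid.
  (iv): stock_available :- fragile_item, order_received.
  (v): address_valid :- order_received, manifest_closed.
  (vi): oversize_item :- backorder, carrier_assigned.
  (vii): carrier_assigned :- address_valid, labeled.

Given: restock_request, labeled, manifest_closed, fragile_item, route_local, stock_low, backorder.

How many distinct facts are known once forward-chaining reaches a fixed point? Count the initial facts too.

14

Round 1: (i) [shipped :- stock_low.]; (ii) [order_received :- restock_request.]. Adds shipped, order_received.
Round 2: (iv) [stock_available :- fragile_item, order_received.]; (v) [address_valid :- order_received, manifest_closed.]. Adds stock_available, address_valid.
Round 3: (iii) [notify_customer :- address_valid.]; (vii) [carrier_assigned :- address_valid, labeled.]. Adds notify_customer, carrier_assigned.
Round 4: (vi) [oversize_item :- backorder, carrier_assigned.]. Adds oversize_item.
Closure: {address_valid, backorder, carrier_assigned, fragile_item, labeled, manifest_closed, notify_customer, order_received, oversize_item, restock_request, route_local, shipped, stock_available, stock_low} — 14 facts.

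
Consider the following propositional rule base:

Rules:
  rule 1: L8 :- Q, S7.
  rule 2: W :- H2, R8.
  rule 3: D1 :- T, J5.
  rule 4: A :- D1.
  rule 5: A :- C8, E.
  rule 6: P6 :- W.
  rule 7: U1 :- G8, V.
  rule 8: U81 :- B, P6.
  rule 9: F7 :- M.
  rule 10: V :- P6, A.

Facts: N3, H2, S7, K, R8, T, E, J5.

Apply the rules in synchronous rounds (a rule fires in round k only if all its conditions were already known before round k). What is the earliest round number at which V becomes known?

3

[1] rule 2 [W :- H2, R8.]; rule 3 [D1 :- T, J5.]. ⇒ new: W, D1.
[2] rule 4 [A :- D1.]; rule 6 [P6 :- W.]. ⇒ new: A, P6.
[3] rule 10 [V :- P6, A.]. ⇒ new: V.
V first appears in round 3.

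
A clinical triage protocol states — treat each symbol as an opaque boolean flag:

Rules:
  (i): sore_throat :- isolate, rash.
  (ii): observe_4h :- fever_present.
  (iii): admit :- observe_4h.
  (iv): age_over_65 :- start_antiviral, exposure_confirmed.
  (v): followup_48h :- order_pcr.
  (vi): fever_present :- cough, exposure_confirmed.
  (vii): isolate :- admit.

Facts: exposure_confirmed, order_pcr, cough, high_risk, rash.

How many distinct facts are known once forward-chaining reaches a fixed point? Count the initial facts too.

11

Round 1 fires (v), (vi), giving followup_48h, fever_present.
Round 2 fires (ii), giving observe_4h.
Round 3 fires (iii), giving admit.
Round 4 fires (vii), giving isolate.
Round 5 fires (i), giving sore_throat.
Closure: {admit, cough, exposure_confirmed, fever_present, followup_48h, high_risk, isolate, observe_4h, order_pcr, rash, sore_throat} — 11 facts.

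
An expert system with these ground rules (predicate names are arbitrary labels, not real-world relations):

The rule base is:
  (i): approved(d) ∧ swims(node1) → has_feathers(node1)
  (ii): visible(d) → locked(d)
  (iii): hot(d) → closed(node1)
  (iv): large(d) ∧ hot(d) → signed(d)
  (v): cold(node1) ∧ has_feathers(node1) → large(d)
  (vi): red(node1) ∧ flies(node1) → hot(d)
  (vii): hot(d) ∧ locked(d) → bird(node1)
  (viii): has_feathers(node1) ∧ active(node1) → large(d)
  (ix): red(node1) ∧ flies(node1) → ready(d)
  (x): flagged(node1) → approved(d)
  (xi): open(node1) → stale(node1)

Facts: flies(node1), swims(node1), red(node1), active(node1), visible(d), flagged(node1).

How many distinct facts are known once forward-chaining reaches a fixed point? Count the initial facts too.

Round 1: (ii) [visible(d) → locked(d)]; (vi) [red(node1) ∧ flies(node1) → hot(d)]; (ix) [red(node1) ∧ flies(node1) → ready(d)]; (x) [flagged(node1) → approved(d)]. Adds locked(d), hot(d), ready(d), approved(d).
Round 2: (i) [approved(d) ∧ swims(node1) → has_feathers(node1)]; (iii) [hot(d) → closed(node1)]; (vii) [hot(d) ∧ locked(d) → bird(node1)]. Adds has_feathers(node1), closed(node1), bird(node1).
Round 3: (viii) [has_feathers(node1) ∧ active(node1) → large(d)]. Adds large(d).
Round 4: (iv) [large(d) ∧ hot(d) → signed(d)]. Adds signed(d).
Closure: {active(node1), approved(d), bird(node1), closed(node1), flagged(node1), flies(node1), has_feathers(node1), hot(d), large(d), locked(d), ready(d), red(node1), signed(d), swims(node1), visible(d)} — 15 facts.

15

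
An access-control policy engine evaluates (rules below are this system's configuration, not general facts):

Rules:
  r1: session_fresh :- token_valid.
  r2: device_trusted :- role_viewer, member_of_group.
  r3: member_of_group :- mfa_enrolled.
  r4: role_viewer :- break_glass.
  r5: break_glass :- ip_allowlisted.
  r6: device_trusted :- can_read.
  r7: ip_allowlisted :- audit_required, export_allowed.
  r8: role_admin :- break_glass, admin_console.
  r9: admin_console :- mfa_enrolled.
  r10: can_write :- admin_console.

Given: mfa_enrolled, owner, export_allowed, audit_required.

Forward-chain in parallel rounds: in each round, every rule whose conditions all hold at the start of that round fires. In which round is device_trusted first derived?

4

Round 1 fires r3, r7, r9, giving member_of_group, ip_allowlisted, admin_console.
Round 2 fires r5, r10, giving break_glass, can_write.
Round 3 fires r4, r8, giving role_viewer, role_admin.
Round 4 fires r2, giving device_trusted.
device_trusted first appears in round 4.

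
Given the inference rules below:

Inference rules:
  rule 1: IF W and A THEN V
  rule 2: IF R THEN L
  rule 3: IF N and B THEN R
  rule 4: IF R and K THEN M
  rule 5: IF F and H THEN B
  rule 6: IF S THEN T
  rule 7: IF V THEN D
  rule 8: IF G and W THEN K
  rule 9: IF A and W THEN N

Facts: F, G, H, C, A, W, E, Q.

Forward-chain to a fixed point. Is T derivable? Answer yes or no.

no

[1] rule 1 [IF W and A THEN V]; rule 5 [IF F and H THEN B]; rule 8 [IF G and W THEN K]; rule 9 [IF A and W THEN N]. ⇒ new: V, B, K, N.
[2] rule 3 [IF N and B THEN R]; rule 7 [IF V THEN D]. ⇒ new: R, D.
[3] rule 2 [IF R THEN L]; rule 4 [IF R and K THEN M]. ⇒ new: L, M.
Fixed point reached. T is concluded only by rule 6; rule 6 needs S (never derived).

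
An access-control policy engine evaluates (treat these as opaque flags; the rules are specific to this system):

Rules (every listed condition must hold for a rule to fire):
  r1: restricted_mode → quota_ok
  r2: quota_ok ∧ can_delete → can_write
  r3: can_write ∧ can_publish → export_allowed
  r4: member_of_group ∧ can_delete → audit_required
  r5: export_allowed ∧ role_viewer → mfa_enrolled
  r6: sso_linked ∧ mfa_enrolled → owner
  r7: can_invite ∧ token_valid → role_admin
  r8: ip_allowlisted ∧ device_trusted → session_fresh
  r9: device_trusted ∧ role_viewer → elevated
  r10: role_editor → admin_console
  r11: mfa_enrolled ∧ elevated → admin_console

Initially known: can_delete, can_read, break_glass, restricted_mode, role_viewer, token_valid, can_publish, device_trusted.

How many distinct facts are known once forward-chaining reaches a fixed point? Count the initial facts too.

14

Round 1 — r1, r9, derive quota_ok, elevated.
Round 2 — r2, derive can_write.
Round 3 — r3, derive export_allowed.
Round 4 — r5, derive mfa_enrolled.
Round 5 — r11, derive admin_console.
Closure: {admin_console, break_glass, can_delete, can_publish, can_read, can_write, device_trusted, elevated, export_allowed, mfa_enrolled, quota_ok, restricted_mode, role_viewer, token_valid} — 14 facts.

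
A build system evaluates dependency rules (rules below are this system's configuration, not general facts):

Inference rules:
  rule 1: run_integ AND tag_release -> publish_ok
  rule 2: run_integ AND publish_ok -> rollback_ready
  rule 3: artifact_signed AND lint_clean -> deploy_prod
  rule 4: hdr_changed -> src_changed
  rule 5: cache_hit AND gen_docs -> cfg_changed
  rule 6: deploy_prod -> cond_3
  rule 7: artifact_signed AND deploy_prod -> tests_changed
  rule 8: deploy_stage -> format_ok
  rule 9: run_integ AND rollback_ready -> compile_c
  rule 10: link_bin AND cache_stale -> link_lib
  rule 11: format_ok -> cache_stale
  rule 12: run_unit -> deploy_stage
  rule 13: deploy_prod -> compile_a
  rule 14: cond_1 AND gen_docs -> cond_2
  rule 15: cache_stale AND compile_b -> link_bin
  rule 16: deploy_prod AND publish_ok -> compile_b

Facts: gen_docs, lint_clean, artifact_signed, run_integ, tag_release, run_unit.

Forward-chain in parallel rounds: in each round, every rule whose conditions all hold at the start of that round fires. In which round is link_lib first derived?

Round 1: rule 1 [run_integ AND tag_release -> publish_ok]; rule 3 [artifact_signed AND lint_clean -> deploy_prod]; rule 12 [run_unit -> deploy_stage]. New: publish_ok, deploy_prod, deploy_stage.
Round 2: rule 2 [run_integ AND publish_ok -> rollback_ready]; rule 6 [deploy_prod -> cond_3]; rule 7 [artifact_signed AND deploy_prod -> tests_changed]; rule 8 [deploy_stage -> format_ok]; rule 13 [deploy_prod -> compile_a]; rule 16 [deploy_prod AND publish_ok -> compile_b]. New: rollback_ready, cond_3, tests_changed, format_ok, compile_a, compile_b.
Round 3: rule 9 [run_integ AND rollback_ready -> compile_c]; rule 11 [format_ok -> cache_stale]. New: compile_c, cache_stale.
Round 4: rule 15 [cache_stale AND compile_b -> link_bin]. New: link_bin.
Round 5: rule 10 [link_bin AND cache_stale -> link_lib]. New: link_lib.
link_lib first appears in round 5.

5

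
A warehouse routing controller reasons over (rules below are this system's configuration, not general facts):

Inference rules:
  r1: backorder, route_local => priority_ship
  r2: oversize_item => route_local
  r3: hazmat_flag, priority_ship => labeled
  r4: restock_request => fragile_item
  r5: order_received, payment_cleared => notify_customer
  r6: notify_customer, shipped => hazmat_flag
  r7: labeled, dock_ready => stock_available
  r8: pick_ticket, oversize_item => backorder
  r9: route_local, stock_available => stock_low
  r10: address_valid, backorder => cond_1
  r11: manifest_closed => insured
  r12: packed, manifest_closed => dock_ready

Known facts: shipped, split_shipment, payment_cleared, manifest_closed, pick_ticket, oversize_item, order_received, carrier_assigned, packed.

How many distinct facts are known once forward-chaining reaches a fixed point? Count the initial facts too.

19

Round 1 fires r2, r5, r8, r11, r12, giving route_local, notify_customer, backorder, insured, dock_ready.
Round 2 fires r1, r6, giving priority_ship, hazmat_flag.
Round 3 fires r3, giving labeled.
Round 4 fires r7, giving stock_available.
Round 5 fires r9, giving stock_low.
Closure: {backorder, carrier_assigned, dock_ready, hazmat_flag, insured, labeled, manifest_closed, notify_customer, order_received, oversize_item, packed, payment_cleared, pick_ticket, priority_ship, route_local, shipped, split_shipment, stock_available, stock_low} — 19 facts.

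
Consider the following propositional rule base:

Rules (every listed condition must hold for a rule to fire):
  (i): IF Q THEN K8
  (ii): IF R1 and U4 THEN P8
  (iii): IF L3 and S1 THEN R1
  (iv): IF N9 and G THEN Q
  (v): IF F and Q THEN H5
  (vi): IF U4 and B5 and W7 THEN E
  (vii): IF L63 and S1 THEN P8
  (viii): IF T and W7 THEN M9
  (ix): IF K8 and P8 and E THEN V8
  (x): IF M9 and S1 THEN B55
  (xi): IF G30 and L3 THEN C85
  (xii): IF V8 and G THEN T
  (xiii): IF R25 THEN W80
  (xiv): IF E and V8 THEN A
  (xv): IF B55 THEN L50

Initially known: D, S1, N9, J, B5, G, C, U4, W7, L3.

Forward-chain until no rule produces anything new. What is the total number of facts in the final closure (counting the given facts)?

21

Round 1 — (iii), (iv), (vi), derive R1, Q, E.
Round 2 — (i), (ii), derive K8, P8.
Round 3 — (ix), derive V8.
Round 4 — (xii), (xiv), derive T, A.
Round 5 — (viii), derive M9.
Round 6 — (x), derive B55.
Round 7 — (xv), derive L50.
Closure: {A, B5, B55, C, D, E, G, J, K8, L3, L50, M9, N9, P8, Q, R1, S1, T, U4, V8, W7} — 21 facts.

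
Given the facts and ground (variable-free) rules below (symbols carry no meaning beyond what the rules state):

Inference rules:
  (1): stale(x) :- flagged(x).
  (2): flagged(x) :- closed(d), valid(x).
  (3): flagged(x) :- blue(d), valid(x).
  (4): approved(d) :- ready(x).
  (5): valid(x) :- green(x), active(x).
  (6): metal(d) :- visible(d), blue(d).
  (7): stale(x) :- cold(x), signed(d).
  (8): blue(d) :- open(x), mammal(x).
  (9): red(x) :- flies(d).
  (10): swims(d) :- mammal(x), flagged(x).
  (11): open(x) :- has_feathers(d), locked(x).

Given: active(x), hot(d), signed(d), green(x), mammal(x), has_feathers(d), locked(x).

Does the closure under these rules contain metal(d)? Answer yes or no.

no

Round 1: (5) [valid(x) :- green(x), active(x).]; (11) [open(x) :- has_feathers(d), locked(x).]. New: valid(x), open(x).
Round 2: (8) [blue(d) :- open(x), mammal(x).]. New: blue(d).
Round 3: (3) [flagged(x) :- blue(d), valid(x).]. New: flagged(x).
Round 4: (1) [stale(x) :- flagged(x).]; (10) [swims(d) :- mammal(x), flagged(x).]. New: stale(x), swims(d).
Fixed point reached. metal(d) is concluded only by (6); (6) needs visible(d) (never derived).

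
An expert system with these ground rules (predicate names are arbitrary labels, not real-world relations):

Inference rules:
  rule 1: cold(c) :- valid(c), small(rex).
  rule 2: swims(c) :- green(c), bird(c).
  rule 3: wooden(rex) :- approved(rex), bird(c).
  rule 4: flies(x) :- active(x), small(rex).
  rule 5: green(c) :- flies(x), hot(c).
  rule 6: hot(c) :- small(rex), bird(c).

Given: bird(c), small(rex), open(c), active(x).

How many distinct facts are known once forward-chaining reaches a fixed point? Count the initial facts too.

Round 1 — rule 4, rule 6, derive flies(x), hot(c).
Round 2 — rule 5, derive green(c).
Round 3 — rule 2, derive swims(c).
Closure: {active(x), bird(c), flies(x), green(c), hot(c), open(c), small(rex), swims(c)} — 8 facts.

8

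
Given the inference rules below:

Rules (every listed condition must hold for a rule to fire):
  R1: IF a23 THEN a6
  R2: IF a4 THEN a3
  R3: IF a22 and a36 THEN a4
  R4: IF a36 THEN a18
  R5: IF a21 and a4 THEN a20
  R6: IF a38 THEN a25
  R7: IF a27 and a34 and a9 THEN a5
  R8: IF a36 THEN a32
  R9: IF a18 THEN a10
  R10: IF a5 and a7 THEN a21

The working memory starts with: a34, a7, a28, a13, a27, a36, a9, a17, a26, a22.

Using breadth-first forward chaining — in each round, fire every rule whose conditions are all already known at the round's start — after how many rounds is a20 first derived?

3

Round 1: R3 [IF a22 and a36 THEN a4]; R4 [IF a36 THEN a18]; R7 [IF a27 and a34 and a9 THEN a5]; R8 [IF a36 THEN a32]. Adds a4, a18, a5, a32.
Round 2: R2 [IF a4 THEN a3]; R9 [IF a18 THEN a10]; R10 [IF a5 and a7 THEN a21]. Adds a3, a10, a21.
Round 3: R5 [IF a21 and a4 THEN a20]. Adds a20.
a20 first appears in round 3.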